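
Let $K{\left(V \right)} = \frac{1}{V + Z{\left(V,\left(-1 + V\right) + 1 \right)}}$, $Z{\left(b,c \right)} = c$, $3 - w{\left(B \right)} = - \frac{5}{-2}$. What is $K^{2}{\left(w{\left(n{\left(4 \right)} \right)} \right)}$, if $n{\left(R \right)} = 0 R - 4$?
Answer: $1$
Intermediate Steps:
$n{\left(R \right)} = -4$ ($n{\left(R \right)} = 0 - 4 = -4$)
$w{\left(B \right)} = \frac{1}{2}$ ($w{\left(B \right)} = 3 - - \frac{5}{-2} = 3 - \left(-5\right) \left(- \frac{1}{2}\right) = 3 - \frac{5}{2} = \frac{1}{2}$)
$K{\left(V \right)} = \frac{1}{2 V}$ ($K{\left(V \right)} = \frac{1}{V + \left(\left(-1 + V\right) + 1\right)} = \frac{1}{V + V} = \frac{1}{2 V}$)
$K^{2}{\left(w{\left(n{\left(4 \right)} \right)} \right)} = \left(\frac{\frac{1}{\frac{1}{2}}}{2}\right)^{2} = \left(\frac{1}{2} \cdot 2\right)^{2} = 1^{2} = 1$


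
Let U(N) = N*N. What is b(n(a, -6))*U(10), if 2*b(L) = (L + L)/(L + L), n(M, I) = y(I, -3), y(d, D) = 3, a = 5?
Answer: 50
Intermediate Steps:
U(N) = N²
n(M, I) = 3
b(L) = ½ (b(L) = ((L + L)/(L + L))/2 = ((2*L)/((2*L)))/2 = ((2*L)*(1/(2*L)))/2 = (½)*1 = ½)
b(n(a, -6))*U(10) = (½)*10² = (½)*100 = 50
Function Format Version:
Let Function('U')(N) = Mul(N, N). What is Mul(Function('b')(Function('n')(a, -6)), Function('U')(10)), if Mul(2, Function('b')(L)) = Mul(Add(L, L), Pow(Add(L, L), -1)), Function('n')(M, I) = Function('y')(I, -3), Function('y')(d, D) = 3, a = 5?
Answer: 50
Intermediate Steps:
Function('U')(N) = Pow(N, 2)
Function('n')(M, I) = 3
Function('b')(L) = Rational(1, 2) (Function('b')(L) = Mul(Rational(1, 2), Mul(Add(L, L), Pow(Add(L, L), -1))) = Mul(Rational(1, 2), Mul(Mul(2, L), Pow(Mul(2, L), -1))) = Mul(Rational(1, 2), Mul(Mul(2, L), Mul(Rational(1, 2), Pow(L, -1)))) = Mul(Rational(1, 2), 1) = Rational(1, 2))
Mul(Function('b')(Function('n')(a, -6)), Function('U')(10)) = Mul(Rational(1, 2), Pow(10, 2)) = Mul(Rational(1, 2), 100) = 50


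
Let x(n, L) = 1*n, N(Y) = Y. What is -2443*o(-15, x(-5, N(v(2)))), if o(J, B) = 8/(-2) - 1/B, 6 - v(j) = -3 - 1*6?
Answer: 46417/5 ≈ 9283.4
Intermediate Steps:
v(j) = 15 (v(j) = 6 - (-3 - 1*6) = 6 - (-3 - 6) = 6 - 1*(-9) = 6 + 9 = 15)
x(n, L) = n
o(J, B) = -4 - 1/B (o(J, B) = 8*(-½) - 1/B = -4 - 1/B)
-2443*o(-15, x(-5, N(v(2)))) = -2443*(-4 - 1/(-5)) = -2443*(-4 - 1*(-⅕)) = -2443*(-4 + ⅕) = -2443*(-19/5) = 46417/5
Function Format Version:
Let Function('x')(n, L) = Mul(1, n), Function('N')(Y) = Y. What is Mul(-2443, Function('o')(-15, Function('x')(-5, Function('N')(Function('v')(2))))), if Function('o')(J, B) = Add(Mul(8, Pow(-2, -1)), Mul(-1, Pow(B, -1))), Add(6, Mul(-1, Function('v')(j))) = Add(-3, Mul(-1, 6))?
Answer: Rational(46417, 5) ≈ 9283.4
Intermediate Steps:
Function('v')(j) = 15 (Function('v')(j) = Add(6, Mul(-1, Add(-3, Mul(-1, 6)))) = Add(6, Mul(-1, Add(-3, -6))) = Add(6, Mul(-1, -9)) = Add(6, 9) = 15)
Function('x')(n, L) = n
Function('o')(J, B) = Add(-4, Mul(-1, Pow(B, -1))) (Function('o')(J, B) = Add(Mul(8, Rational(-1, 2)), Mul(-1, Pow(B, -1))) = Add(-4, Mul(-1, Pow(B, -1))))
Mul(-2443, Function('o')(-15, Function('x')(-5, Function('N')(Function('v')(2))))) = Mul(-2443, Add(-4, Mul(-1, Pow(-5, -1)))) = Mul(-2443, Add(-4, Mul(-1, Rational(-1, 5)))) = Mul(-2443, Add(-4, Rational(1, 5))) = Mul(-2443, Rational(-19, 5)) = Rational(46417, 5)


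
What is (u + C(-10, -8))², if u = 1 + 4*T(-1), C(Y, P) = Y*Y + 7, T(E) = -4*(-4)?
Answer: 29584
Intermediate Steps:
T(E) = 16
C(Y, P) = 7 + Y² (C(Y, P) = Y² + 7 = 7 + Y²)
u = 65 (u = 1 + 4*16 = 1 + 64 = 65)
(u + C(-10, -8))² = (65 + (7 + (-10)²))² = (65 + (7 + 100))² = (65 + 107)² = 172² = 29584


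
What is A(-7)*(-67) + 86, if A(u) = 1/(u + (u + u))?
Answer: 1873/21 ≈ 89.190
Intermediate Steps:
A(u) = 1/(3*u) (A(u) = 1/(u + 2*u) = 1/(3*u))
A(-7)*(-67) + 86 = ((1/3)/(-7))*(-67) + 86 = ((1/3)*(-1/7))*(-67) + 86 = -1/21*(-67) + 86 = 67/21 + 86 = 1873/21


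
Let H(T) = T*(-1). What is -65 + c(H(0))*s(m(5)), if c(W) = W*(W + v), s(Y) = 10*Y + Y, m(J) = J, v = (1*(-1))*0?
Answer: -65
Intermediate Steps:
v = 0 (v = -1*0 = 0)
s(Y) = 11*Y
H(T) = -T
c(W) = W**2 (c(W) = W*(W + 0) = W*W = W**2)
-65 + c(H(0))*s(m(5)) = -65 + (-1*0)**2*(11*5) = -65 + 0**2*55 = -65 + 0*55 = -65 + 0 = -65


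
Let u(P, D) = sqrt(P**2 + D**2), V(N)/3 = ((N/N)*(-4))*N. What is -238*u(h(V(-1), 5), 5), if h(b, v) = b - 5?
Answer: -238*sqrt(74) ≈ -2047.4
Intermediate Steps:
V(N) = -12*N (V(N) = 3*(((N/N)*(-4))*N) = 3*((1*(-4))*N) = 3*(-4*N) = -12*N)
h(b, v) = -5 + b
u(P, D) = sqrt(D**2 + P**2)
-238*u(h(V(-1), 5), 5) = -238*sqrt(5**2 + (-5 - 12*(-1))**2) = -238*sqrt(25 + (-5 + 12)**2) = -238*sqrt(25 + 7**2) = -238*sqrt(25 + 49) = -238*sqrt(74)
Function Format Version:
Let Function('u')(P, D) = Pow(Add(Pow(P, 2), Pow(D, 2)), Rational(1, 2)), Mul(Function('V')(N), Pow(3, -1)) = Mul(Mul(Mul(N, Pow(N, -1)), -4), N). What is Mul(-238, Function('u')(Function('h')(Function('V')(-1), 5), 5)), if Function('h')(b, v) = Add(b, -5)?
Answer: Mul(-238, Pow(74, Rational(1, 2))) ≈ -2047.4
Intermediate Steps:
Function('V')(N) = Mul(-12, N) (Function('V')(N) = Mul(3, Mul(Mul(Mul(N, Pow(N, -1)), -4), N)) = Mul(3, Mul(Mul(1, -4), N)) = Mul(3, Mul(-4, N)) = Mul(-12, N))
Function('h')(b, v) = Add(-5, b)
Function('u')(P, D) = Pow(Add(Pow(D, 2), Pow(P, 2)), Rational(1, 2))
Mul(-238, Function('u')(Function('h')(Function('V')(-1), 5), 5)) = Mul(-238, Pow(Add(Pow(5, 2), Pow(Add(-5, Mul(-12, -1)), 2)), Rational(1, 2))) = Mul(-238, Pow(Add(25, Pow(Add(-5, 12), 2)), Rational(1, 2))) = Mul(-238, Pow(Add(25, Pow(7, 2)), Rational(1, 2))) = Mul(-238, Pow(Add(25, 49), Rational(1, 2))) = Mul(-238, Pow(74, Rational(1, 2)))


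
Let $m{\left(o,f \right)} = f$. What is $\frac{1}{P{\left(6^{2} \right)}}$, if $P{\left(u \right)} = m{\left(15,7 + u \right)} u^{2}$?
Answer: $\frac{1}{55728} \approx 1.7944 \cdot 10^{-5}$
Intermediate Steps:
$P{\left(u \right)} = u^{2} \left(7 + u\right)$ ($P{\left(u \right)} = \left(7 + u\right) u^{2} = u^{2} \left(7 + u\right)$)
$\frac{1}{P{\left(6^{2} \right)}} = \frac{1}{\left(6^{2}\right)^{2} \left(7 + 6^{2}\right)} = \frac{1}{36^{2} \left(7 + 36\right)} = \frac{1}{1296 \cdot 43} = \frac{1}{55728}$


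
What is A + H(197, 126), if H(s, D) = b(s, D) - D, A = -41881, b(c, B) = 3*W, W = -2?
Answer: -42013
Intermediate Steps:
b(c, B) = -6 (b(c, B) = 3*(-2) = -6)
H(s, D) = -6 - D
A + H(197, 126) = -41881 + (-6 - 1*126) = -41881 + (-6 - 126) = -41881 - 132 = -42013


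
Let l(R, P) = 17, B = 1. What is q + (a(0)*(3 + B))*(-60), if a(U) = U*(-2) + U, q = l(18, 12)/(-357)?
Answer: -1/21 ≈ -0.047619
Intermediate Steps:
q = -1/21 (q = 17/(-357) = 17*(-1/357) = -1/21 ≈ -0.047619)
a(U) = -U (a(U) = -2*U + U = -U)
q + (a(0)*(3 + B))*(-60) = -1/21 + ((-1*0)*(3 + 1))*(-60) = -1/21 + (0*4)*(-60) = -1/21 + 0*(-60) = -1/21 + 0 = -1/21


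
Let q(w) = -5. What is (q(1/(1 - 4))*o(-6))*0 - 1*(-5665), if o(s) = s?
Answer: 5665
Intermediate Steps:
(q(1/(1 - 4))*o(-6))*0 - 1*(-5665) = -5*(-6)*0 - 1*(-5665) = 30*0 + 5665 = 0 + 5665 = 5665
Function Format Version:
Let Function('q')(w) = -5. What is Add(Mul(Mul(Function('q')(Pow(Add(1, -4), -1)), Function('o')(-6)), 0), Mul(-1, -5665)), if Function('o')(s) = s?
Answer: 5665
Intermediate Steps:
Add(Mul(Mul(Function('q')(Pow(Add(1, -4), -1)), Function('o')(-6)), 0), Mul(-1, -5665)) = Add(Mul(Mul(-5, -6), 0), Mul(-1, -5665)) = Add(Mul(30, 0), 5665) = Add(0, 5665) = 5665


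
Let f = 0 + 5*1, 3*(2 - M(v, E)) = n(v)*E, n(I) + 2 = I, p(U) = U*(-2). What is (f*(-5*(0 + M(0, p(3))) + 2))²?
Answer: 3600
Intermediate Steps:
p(U) = -2*U
n(I) = -2 + I
M(v, E) = 2 - E*(-2 + v)/3 (M(v, E) = 2 - (-2 + v)*E/3 = 2 - E*(-2 + v)/3)
f = 5 (f = 0 + 5 = 5)
(f*(-5*(0 + M(0, p(3))) + 2))² = (5*(-5*(0 + (2 - (-2*3)*(-2 + 0)/3)) + 2))² = (5*(-5*(0 + (2 - ⅓*(-6)*(-2))) + 2))² = (5*(-5*(0 + (2 - 4)) + 2))² = (5*(-5*(0 - 2) + 2))² = (5*(-5*(-2) + 2))² = (5*(10 + 2))² = (5*12)² = 60² = 3600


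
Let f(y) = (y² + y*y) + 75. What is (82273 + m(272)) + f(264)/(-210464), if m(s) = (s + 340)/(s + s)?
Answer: 17315601977/210464 ≈ 82274.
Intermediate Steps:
f(y) = 75 + 2*y² (f(y) = (y² + y²) + 75 = 2*y² + 75 = 75 + 2*y²)
m(s) = (340 + s)/(2*s) (m(s) = (340 + s)/((2*s)) = (340 + s)*(1/(2*s)) = (340 + s)/(2*s))
(82273 + m(272)) + f(264)/(-210464) = (82273 + (½)*(340 + 272)/272) + (75 + 2*264²)/(-210464) = (82273 + (½)*(1/272)*612) + (75 + 2*69696)*(-1/210464) = (82273 + 9/8) + (75 + 139392)*(-1/210464) = 658193/8 + 139467*(-1/210464) = 658193/8 - 139467/210464 = 17315601977/210464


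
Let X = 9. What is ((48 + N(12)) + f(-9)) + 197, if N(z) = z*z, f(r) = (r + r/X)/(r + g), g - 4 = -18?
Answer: 8957/23 ≈ 389.43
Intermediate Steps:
g = -14 (g = 4 - 18 = -14)
f(r) = 10*r/(9*(-14 + r)) (f(r) = (r + r/9)/(r - 14) = (r + r*(⅑))/(-14 + r) = (r + r/9)/(-14 + r) = (10*r/9)/(-14 + r) = 10*r/(9*(-14 + r)))
N(z) = z²
((48 + N(12)) + f(-9)) + 197 = ((48 + 12²) + (10/9)*(-9)/(-14 - 9)) + 197 = ((48 + 144) + (10/9)*(-9)/(-23)) + 197 = (192 + (10/9)*(-9)*(-1/23)) + 197 = (192 + 10/23) + 197 = 4426/23 + 197 = 8957/23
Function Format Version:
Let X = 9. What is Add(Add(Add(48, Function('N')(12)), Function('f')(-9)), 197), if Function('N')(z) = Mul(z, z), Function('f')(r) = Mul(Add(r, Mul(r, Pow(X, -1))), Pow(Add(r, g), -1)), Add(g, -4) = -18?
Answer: Rational(8957, 23) ≈ 389.43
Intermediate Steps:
g = -14 (g = Add(4, -18) = -14)
Function('f')(r) = Mul(Rational(10, 9), r, Pow(Add(-14, r), -1)) (Function('f')(r) = Mul(Add(r, Mul(r, Pow(9, -1))), Pow(Add(r, -14), -1)) = Mul(Add(r, Mul(r, Rational(1, 9))), Pow(Add(-14, r), -1)) = Mul(Add(r, Mul(Rational(1, 9), r)), Pow(Add(-14, r), -1)) = Mul(Mul(Rational(10, 9), r), Pow(Add(-14, r), -1)) = Mul(Rational(10, 9), r, Pow(Add(-14, r), -1)))
Function('N')(z) = Pow(z, 2)
Add(Add(Add(48, Function('N')(12)), Function('f')(-9)), 197) = Add(Add(Add(48, Pow(12, 2)), Mul(Rational(10, 9), -9, Pow(Add(-14, -9), -1))), 197) = Add(Add(Add(48, 144), Mul(Rational(10, 9), -9, Pow(-23, -1))), 197) = Add(Add(192, Mul(Rational(10, 9), -9, Rational(-1, 23))), 197) = Add(Add(192, Rational(10, 23)), 197) = Add(Rational(4426, 23), 197) = Rational(8957, 23)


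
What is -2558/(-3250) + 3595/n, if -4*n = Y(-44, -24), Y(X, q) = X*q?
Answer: -5504219/429000 ≈ -12.830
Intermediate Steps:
n = -264 (n = -(-11)*(-24) = -1/4*1056 = -264)
-2558/(-3250) + 3595/n = -2558/(-3250) + 3595/(-264) = -2558*(-1/3250) + 3595*(-1/264) = 1279/1625 - 3595/264 = -5504219/429000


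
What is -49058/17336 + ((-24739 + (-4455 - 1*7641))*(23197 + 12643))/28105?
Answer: -29724394137/632764 ≈ -46976.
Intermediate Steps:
-49058/17336 + ((-24739 + (-4455 - 1*7641))*(23197 + 12643))/28105 = -49058*1/17336 + ((-24739 + (-4455 - 7641))*35840)*(1/28105) = -24529/8668 + ((-24739 - 12096)*35840)*(1/28105) = -24529/8668 - 36835*35840*(1/28105) = -24529/8668 - 1320166400*1/28105 = -24529/8668 - 37719040/803 = -29724394137/632764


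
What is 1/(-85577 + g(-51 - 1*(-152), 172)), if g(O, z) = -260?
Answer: -1/85837 ≈ -1.1650e-5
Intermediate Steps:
1/(-85577 + g(-51 - 1*(-152), 172)) = 1/(-85577 - 260) = 1/(-85837) = -1/85837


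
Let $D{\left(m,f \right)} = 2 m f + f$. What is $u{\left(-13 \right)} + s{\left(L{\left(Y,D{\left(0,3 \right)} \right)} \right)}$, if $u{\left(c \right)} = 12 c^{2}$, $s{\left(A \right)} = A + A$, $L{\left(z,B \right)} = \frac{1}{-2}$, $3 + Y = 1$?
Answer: $2027$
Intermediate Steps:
$Y = -2$ ($Y = -3 + 1 = -2$)
$D{\left(m,f \right)} = f + 2 f m$ ($D{\left(m,f \right)} = 2 f m + f = f + 2 f m$)
$L{\left(z,B \right)} = - \frac{1}{2}$
$s{\left(A \right)} = 2 A$
$u{\left(-13 \right)} + s{\left(L{\left(Y,D{\left(0,3 \right)} \right)} \right)} = 12 \left(-13\right)^{2} + 2 \left(- \frac{1}{2}\right) = 12 \cdot 169 - 1 = 2028 - 1 = 2027$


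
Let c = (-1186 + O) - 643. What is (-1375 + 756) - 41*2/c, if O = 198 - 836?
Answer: -1526991/2467 ≈ -618.97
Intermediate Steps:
O = -638
c = -2467 (c = (-1186 - 638) - 643 = -1824 - 643 = -2467)
(-1375 + 756) - 41*2/c = (-1375 + 756) - 41*2/(-2467) = -619 - 82*(-1)/2467 = -619 - 1*(-82/2467) = -619 + 82/2467 = -1526991/2467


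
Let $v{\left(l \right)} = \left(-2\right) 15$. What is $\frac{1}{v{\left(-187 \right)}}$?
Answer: $- \frac{1}{30} \approx -0.033333$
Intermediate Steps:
$v{\left(l \right)} = -30$
$\frac{1}{v{\left(-187 \right)}} = \frac{1}{-30} = - \frac{1}{30}$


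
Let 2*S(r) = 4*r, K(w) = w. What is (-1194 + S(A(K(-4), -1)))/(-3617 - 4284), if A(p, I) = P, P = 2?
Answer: 1190/7901 ≈ 0.15061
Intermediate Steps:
A(p, I) = 2
S(r) = 2*r (S(r) = (4*r)/2 = 2*r)
(-1194 + S(A(K(-4), -1)))/(-3617 - 4284) = (-1194 + 2*2)/(-3617 - 4284) = (-1194 + 4)/(-7901) = -1190*(-1/7901) = 1190/7901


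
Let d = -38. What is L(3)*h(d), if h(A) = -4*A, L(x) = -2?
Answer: -304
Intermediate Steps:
L(3)*h(d) = -(-8)*(-38) = -2*152 = -304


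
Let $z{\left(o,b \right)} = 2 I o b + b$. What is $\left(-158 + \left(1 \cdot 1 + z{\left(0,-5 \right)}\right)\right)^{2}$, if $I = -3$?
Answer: $26244$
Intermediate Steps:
$z{\left(o,b \right)} = b - 6 b o$ ($z{\left(o,b \right)} = 2 \left(-3\right) o b + b = - 6 o b + b = - 6 b o + b = b - 6 b o$)
$\left(-158 + \left(1 \cdot 1 + z{\left(0,-5 \right)}\right)\right)^{2} = \left(-158 + \left(1 \cdot 1 - 5 \left(1 - 0\right)\right)\right)^{2} = \left(-158 + \left(1 - 5 \left(1 + 0\right)\right)\right)^{2} = \left(-158 + \left(1 - 5\right)\right)^{2} = \left(-158 - 4\right)^{2} = \left(-162\right)^{2} = 26244$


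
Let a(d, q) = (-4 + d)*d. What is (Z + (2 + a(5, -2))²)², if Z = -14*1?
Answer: 1225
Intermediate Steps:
a(d, q) = d*(-4 + d)
Z = -14
(Z + (2 + a(5, -2))²)² = (-14 + (2 + 5*(-4 + 5))²)² = (-14 + (2 + 5*1)²)² = (-14 + (2 + 5)²)² = (-14 + 7²)² = (-14 + 49)² = 35² = 1225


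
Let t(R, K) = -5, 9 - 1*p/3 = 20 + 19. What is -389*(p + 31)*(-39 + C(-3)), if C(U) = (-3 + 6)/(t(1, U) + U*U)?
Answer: -3511503/4 ≈ -8.7788e+5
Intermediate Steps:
p = -90 (p = 27 - 3*(20 + 19) = 27 - 3*39 = 27 - 117 = -90)
C(U) = 3/(-5 + U²) (C(U) = (-3 + 6)/(-5 + U*U) = 3/(-5 + U²))
-389*(p + 31)*(-39 + C(-3)) = -389*(-90 + 31)*(-39 + 3/(-5 + (-3)²)) = -(-22951)*(-39 + 3/(-5 + 9)) = -(-22951)*(-39 + 3/4) = -(-22951)*(-39 + 3*(¼)) = -(-22951)*(-39 + ¾) = -(-22951)*(-153)/4 = -389*9027/4 = -3511503/4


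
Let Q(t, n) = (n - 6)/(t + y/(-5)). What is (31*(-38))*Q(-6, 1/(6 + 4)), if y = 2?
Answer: -34751/32 ≈ -1086.0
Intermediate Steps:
Q(t, n) = (-6 + n)/(-2/5 + t) (Q(t, n) = (n - 6)/(t + 2/(-5)) = (-6 + n)/(t + 2*(-1/5)) = (-6 + n)/(t - 2/5) = (-6 + n)/(-2/5 + t))
(31*(-38))*Q(-6, 1/(6 + 4)) = (31*(-38))*(5*(-6 + 1/(6 + 4))/(-2 + 5*(-6))) = -5890*(-6 + 1/10)/(-2 - 30) = -5890*(-6 + 1/10)/(-32) = -5890*(-1)*(-59)/(32*10) = -1178*59/64 = -34751/32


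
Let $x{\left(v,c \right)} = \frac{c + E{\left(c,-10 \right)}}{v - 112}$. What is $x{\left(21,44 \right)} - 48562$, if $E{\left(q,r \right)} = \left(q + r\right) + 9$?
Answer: $- \frac{4419229}{91} \approx -48563.0$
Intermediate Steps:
$E{\left(q,r \right)} = 9 + q + r$
$x{\left(v,c \right)} = \frac{-1 + 2 c}{-112 + v}$ ($x{\left(v,c \right)} = \frac{c + \left(9 + c - 10\right)}{v - 112} = \frac{c + \left(-1 + c\right)}{-112 + v} = \frac{-1 + 2 c}{-112 + v}$)
$x{\left(21,44 \right)} - 48562 = \frac{-1 + 2 \cdot 44}{-112 + 21} - 48562 = \frac{-1 + 88}{-91} - 48562 = \left(- \frac{1}{91}\right) 87 - 48562 = - \frac{87}{91} - 48562 = - \frac{4419229}{91}$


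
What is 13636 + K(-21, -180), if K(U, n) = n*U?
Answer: 17416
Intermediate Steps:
K(U, n) = U*n
13636 + K(-21, -180) = 13636 - 21*(-180) = 13636 + 3780 = 17416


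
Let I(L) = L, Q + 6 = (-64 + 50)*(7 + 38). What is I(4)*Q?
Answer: -2544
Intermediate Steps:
Q = -636 (Q = -6 + (-64 + 50)*(7 + 38) = -6 - 14*45 = -6 - 630 = -636)
I(4)*Q = 4*(-636) = -2544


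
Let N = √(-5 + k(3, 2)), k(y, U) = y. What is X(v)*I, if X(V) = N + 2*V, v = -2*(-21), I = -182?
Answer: -15288 - 182*I*√2 ≈ -15288.0 - 257.39*I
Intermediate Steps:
N = I*√2 (N = √(-5 + 3) = √(-2) = I*√2 ≈ 1.4142*I)
v = 42
X(V) = 2*V + I*√2 (X(V) = I*√2 + 2*V = 2*V + I*√2)
X(v)*I = (2*42 + I*√2)*(-182) = (84 + I*√2)*(-182) = -15288 - 182*I*√2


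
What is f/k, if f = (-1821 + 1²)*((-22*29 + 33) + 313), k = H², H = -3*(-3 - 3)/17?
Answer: 38396540/81 ≈ 4.7403e+5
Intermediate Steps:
H = 18/17 (H = -3*(-6)*(1/17) = 18*(1/17) = 18/17 ≈ 1.0588)
k = 324/289 (k = (18/17)² = 324/289 ≈ 1.1211)
f = 531440 (f = (-1821 + 1)*((-638 + 33) + 313) = -1820*(-605 + 313) = -1820*(-292) = 531440)
f/k = 531440/(324/289) = 531440*(289/324) = 38396540/81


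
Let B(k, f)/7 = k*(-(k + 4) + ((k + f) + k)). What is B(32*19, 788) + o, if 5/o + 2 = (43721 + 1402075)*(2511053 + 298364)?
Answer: 4812758560237673473/812368772186 ≈ 5.9244e+6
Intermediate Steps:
B(k, f) = 7*k*(-4 + f + k) (B(k, f) = 7*(k*(-(k + 4) + ((k + f) + k))) = 7*(k*(-(4 + k) + ((f + k) + k))) = 7*(k*((-4 - k) + (f + 2*k))) = 7*(k*(-4 + f + k)) = 7*k*(-4 + f + k))
o = 1/812368772186 (o = 5/(-2 + (43721 + 1402075)*(2511053 + 298364)) = 5/(-2 + 1445796*2809417) = 5/(-2 + 4061843860932) = 5/4061843860930 = 5*(1/4061843860930) = 1/812368772186 ≈ 1.2310e-12)
B(32*19, 788) + o = 7*(32*19)*(-4 + 788 + 32*19) + 1/812368772186 = 7*608*(-4 + 788 + 608) + 1/812368772186 = 7*608*1392 + 1/812368772186 = 5924352 + 1/812368772186 = 4812758560237673473/812368772186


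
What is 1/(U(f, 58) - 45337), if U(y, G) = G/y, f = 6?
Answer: -3/135982 ≈ -2.2062e-5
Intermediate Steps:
1/(U(f, 58) - 45337) = 1/(58/6 - 45337) = 1/(58*(⅙) - 45337) = 1/(29/3 - 45337) = 1/(-135982/3) = -3/135982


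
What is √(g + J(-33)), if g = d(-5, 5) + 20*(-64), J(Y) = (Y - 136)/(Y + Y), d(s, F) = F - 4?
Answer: I*√5560170/66 ≈ 35.727*I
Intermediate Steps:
d(s, F) = -4 + F
J(Y) = (-136 + Y)/(2*Y) (J(Y) = (-136 + Y)/((2*Y)) = (-136 + Y)*(1/(2*Y)) = (-136 + Y)/(2*Y))
g = -1279 (g = (-4 + 5) + 20*(-64) = 1 - 1280 = -1279)
√(g + J(-33)) = √(-1279 + (½)*(-136 - 33)/(-33)) = √(-1279 + (½)*(-1/33)*(-169)) = √(-1279 + 169/66) = √(-84245/66) = I*√5560170/66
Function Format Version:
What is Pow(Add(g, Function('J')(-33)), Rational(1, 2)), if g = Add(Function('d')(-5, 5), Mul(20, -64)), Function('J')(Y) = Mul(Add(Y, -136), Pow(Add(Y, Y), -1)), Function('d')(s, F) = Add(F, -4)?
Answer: Mul(Rational(1, 66), I, Pow(5560170, Rational(1, 2))) ≈ Mul(35.727, I)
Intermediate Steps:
Function('d')(s, F) = Add(-4, F)
Function('J')(Y) = Mul(Rational(1, 2), Pow(Y, -1), Add(-136, Y)) (Function('J')(Y) = Mul(Add(-136, Y), Pow(Mul(2, Y), -1)) = Mul(Add(-136, Y), Mul(Rational(1, 2), Pow(Y, -1))) = Mul(Rational(1, 2), Pow(Y, -1), Add(-136, Y)))
g = -1279 (g = Add(Add(-4, 5), Mul(20, -64)) = Add(1, -1280) = -1279)
Pow(Add(g, Function('J')(-33)), Rational(1, 2)) = Pow(Add(-1279, Mul(Rational(1, 2), Pow(-33, -1), Add(-136, -33))), Rational(1, 2)) = Pow(Add(-1279, Mul(Rational(1, 2), Rational(-1, 33), -169)), Rational(1, 2)) = Pow(Add(-1279, Rational(169, 66)), Rational(1, 2)) = Pow(Rational(-84245, 66), Rational(1, 2)) = Mul(Rational(1, 66), I, Pow(5560170, Rational(1, 2)))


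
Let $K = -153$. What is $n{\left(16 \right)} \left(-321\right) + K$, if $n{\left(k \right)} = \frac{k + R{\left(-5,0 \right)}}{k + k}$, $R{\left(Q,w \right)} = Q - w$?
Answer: $- \frac{8427}{32} \approx -263.34$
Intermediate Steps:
$n{\left(k \right)} = \frac{-5 + k}{2 k}$ ($n{\left(k \right)} = \frac{k - 5}{k + k} = \frac{k + \left(-5 + 0\right)}{2 k} = \left(k - 5\right) \frac{1}{2 k} = \left(-5 + k\right) \frac{1}{2 k} = \frac{-5 + k}{2 k}$)
$n{\left(16 \right)} \left(-321\right) + K = \frac{-5 + 16}{2 \cdot 16} \left(-321\right) - 153 = \frac{1}{2} \cdot \frac{1}{16} \cdot 11 \left(-321\right) - 153 = \frac{11}{32} \left(-321\right) - 153 = - \frac{3531}{32} - 153 = - \frac{8427}{32}$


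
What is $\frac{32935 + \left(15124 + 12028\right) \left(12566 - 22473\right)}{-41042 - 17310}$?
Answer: $\frac{268961929}{58352} \approx 4609.3$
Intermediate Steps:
$\frac{32935 + \left(15124 + 12028\right) \left(12566 - 22473\right)}{-41042 - 17310} = \frac{32935 + 27152 \left(-9907\right)}{-58352} = \left(32935 - 268994864\right) \left(- \frac{1}{58352}\right) = \left(-268961929\right) \left(- \frac{1}{58352}\right) = \frac{268961929}{58352}$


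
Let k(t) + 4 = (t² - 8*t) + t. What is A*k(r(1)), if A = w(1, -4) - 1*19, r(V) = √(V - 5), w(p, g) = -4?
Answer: 184 + 322*I ≈ 184.0 + 322.0*I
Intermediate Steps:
r(V) = √(-5 + V)
k(t) = -4 + t² - 7*t (k(t) = -4 + ((t² - 8*t) + t) = -4 + (t² - 7*t) = -4 + t² - 7*t)
A = -23 (A = -4 - 1*19 = -4 - 19 = -23)
A*k(r(1)) = -23*(-4 + (√(-5 + 1))² - 7*√(-5 + 1)) = -23*(-4 + (√(-4))² - 14*I) = -23*(-4 + (2*I)² - 14*I) = -23*(-4 - 4 - 14*I) = -23*(-8 - 14*I) = 184 + 322*I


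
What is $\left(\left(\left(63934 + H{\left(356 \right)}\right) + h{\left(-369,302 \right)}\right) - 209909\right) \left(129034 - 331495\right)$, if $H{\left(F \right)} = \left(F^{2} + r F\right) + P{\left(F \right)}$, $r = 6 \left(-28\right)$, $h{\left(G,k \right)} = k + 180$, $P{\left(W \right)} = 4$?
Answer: $15905538621$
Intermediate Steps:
$h{\left(G,k \right)} = 180 + k$
$r = -168$
$H{\left(F \right)} = 4 + F^{2} - 168 F$ ($H{\left(F \right)} = \left(F^{2} - 168 F\right) + 4 = 4 + F^{2} - 168 F$)
$\left(\left(\left(63934 + H{\left(356 \right)}\right) + h{\left(-369,302 \right)}\right) - 209909\right) \left(129034 - 331495\right) = \left(\left(\left(63934 + \left(4 + 356^{2} - 59808\right)\right) + \left(180 + 302\right)\right) - 209909\right) \left(129034 - 331495\right) = \left(\left(\left(63934 + \left(4 + 126736 - 59808\right)\right) + 482\right) - 209909\right) \left(-202461\right) = \left(\left(\left(63934 + 66932\right) + 482\right) - 209909\right) \left(-202461\right) = \left(\left(130866 + 482\right) - 209909\right) \left(-202461\right) = \left(131348 - 209909\right) \left(-202461\right) = \left(-78561\right) \left(-202461\right) = 15905538621$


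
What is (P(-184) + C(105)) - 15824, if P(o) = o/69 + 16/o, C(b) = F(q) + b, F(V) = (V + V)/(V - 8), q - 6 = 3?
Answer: -1083559/69 ≈ -15704.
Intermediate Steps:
q = 9 (q = 6 + 3 = 9)
F(V) = 2*V/(-8 + V) (F(V) = (2*V)/(-8 + V) = 2*V/(-8 + V))
C(b) = 18 + b (C(b) = 2*9/(-8 + 9) + b = 2*9/1 + b = 2*9*1 + b = 18 + b)
P(o) = 16/o + o/69 (P(o) = o*(1/69) + 16/o = o/69 + 16/o = 16/o + o/69)
(P(-184) + C(105)) - 15824 = ((16/(-184) + (1/69)*(-184)) + (18 + 105)) - 15824 = ((16*(-1/184) - 8/3) + 123) - 15824 = ((-2/23 - 8/3) + 123) - 15824 = (-190/69 + 123) - 15824 = 8297/69 - 15824 = -1083559/69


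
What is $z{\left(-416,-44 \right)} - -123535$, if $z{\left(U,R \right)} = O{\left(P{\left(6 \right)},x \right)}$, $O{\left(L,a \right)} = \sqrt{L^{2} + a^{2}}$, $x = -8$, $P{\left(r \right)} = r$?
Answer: $123545$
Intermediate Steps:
$z{\left(U,R \right)} = 10$ ($z{\left(U,R \right)} = \sqrt{6^{2} + \left(-8\right)^{2}} = \sqrt{36 + 64} = \sqrt{100} = 10$)
$z{\left(-416,-44 \right)} - -123535 = 10 - -123535 = 10 + 123535 = 123545$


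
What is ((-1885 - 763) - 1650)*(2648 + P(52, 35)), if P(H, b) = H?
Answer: -11604600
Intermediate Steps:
((-1885 - 763) - 1650)*(2648 + P(52, 35)) = ((-1885 - 763) - 1650)*(2648 + 52) = (-2648 - 1650)*2700 = -4298*2700 = -11604600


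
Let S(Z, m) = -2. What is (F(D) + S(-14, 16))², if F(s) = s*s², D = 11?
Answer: 1766241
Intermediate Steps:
F(s) = s³
(F(D) + S(-14, 16))² = (11³ - 2)² = (1331 - 2)² = 1329² = 1766241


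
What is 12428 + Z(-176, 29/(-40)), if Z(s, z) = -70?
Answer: 12358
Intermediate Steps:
12428 + Z(-176, 29/(-40)) = 12428 - 70 = 12358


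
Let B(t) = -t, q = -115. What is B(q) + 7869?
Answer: 7984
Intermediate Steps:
B(q) + 7869 = -1*(-115) + 7869 = 115 + 7869 = 7984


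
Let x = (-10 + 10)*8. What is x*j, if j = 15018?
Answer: 0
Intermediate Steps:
x = 0 (x = 0*8 = 0)
x*j = 0*15018 = 0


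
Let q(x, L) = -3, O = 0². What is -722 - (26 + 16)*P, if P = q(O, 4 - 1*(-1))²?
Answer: -1100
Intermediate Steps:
O = 0
P = 9 (P = (-3)² = 9)
-722 - (26 + 16)*P = -722 - (26 + 16)*9 = -722 - 42*9 = -722 - 1*378 = -722 - 378 = -1100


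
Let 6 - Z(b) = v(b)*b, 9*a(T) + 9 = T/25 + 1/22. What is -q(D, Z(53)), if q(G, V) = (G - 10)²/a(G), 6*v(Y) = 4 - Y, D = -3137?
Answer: 49022864550/73939 ≈ 6.6302e+5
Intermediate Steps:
v(Y) = ⅔ - Y/6 (v(Y) = (4 - Y)/6 = ⅔ - Y/6)
a(T) = -197/198 + T/225 (a(T) = -1 + (T/25 + 1/22)/9 = -1 + (1/22 + T/25)/9 = -1 + (1/198 + T/225) = -197/198 + T/225)
Z(b) = 6 - b*(⅔ - b/6) (Z(b) = 6 - (⅔ - b/6)*b = 6 - b*(⅔ - b/6))
q(G, V) = (-10 + G)²/(-197/198 + G/225) (q(G, V) = (G - 10)²/(-197/198 + G/225) = (-10 + G)²/(-197/198 + G/225))
-q(D, Z(53)) = -4950*(-10 - 3137)²/(-4925 + 22*(-3137)) = -4950*(-3147)²/(-4925 - 69014) = -4950*9903609/(-73939) = -4950*(-1)*9903609/73939 = -1*(-49022864550/73939) = 49022864550/73939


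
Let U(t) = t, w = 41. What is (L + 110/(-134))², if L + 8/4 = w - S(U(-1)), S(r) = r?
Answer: 6890625/4489 ≈ 1535.0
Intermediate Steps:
L = 40 (L = -2 + (41 - 1*(-1)) = -2 + (41 + 1) = -2 + 42 = 40)
(L + 110/(-134))² = (40 + 110/(-134))² = (40 + 110*(-1/134))² = (40 - 55/67)² = (2625/67)² = 6890625/4489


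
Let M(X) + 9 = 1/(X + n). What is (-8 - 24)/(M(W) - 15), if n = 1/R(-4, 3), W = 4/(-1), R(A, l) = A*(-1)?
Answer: 120/91 ≈ 1.3187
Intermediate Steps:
R(A, l) = -A
W = -4 (W = 4*(-1) = -4)
n = ¼ (n = 1/(-1*(-4)) = 1/4 = ¼ ≈ 0.25000)
M(X) = -9 + 1/(¼ + X) (M(X) = -9 + 1/(X + ¼) = -9 + 1/(¼ + X))
(-8 - 24)/(M(W) - 15) = (-8 - 24)/((-5 - 36*(-4))/(1 + 4*(-4)) - 15) = -32/((-5 + 144)/(1 - 16) - 15) = -32/(139/(-15) - 15) = -32/(-1/15*139 - 15) = -32/(-139/15 - 15) = -32/(-364/15) = -15/364*(-32) = 120/91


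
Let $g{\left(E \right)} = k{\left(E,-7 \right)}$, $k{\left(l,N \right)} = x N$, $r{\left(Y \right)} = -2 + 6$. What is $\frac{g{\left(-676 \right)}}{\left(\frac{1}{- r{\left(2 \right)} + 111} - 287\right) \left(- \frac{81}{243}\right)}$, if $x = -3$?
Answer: $\frac{749}{3412} \approx 0.21952$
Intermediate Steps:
$r{\left(Y \right)} = 4$
$k{\left(l,N \right)} = - 3 N$
$g{\left(E \right)} = 21$ ($g{\left(E \right)} = \left(-3\right) \left(-7\right) = 21$)
$\frac{g{\left(-676 \right)}}{\left(\frac{1}{- r{\left(2 \right)} + 111} - 287\right) \left(- \frac{81}{243}\right)} = \frac{21}{\left(\frac{1}{\left(-1\right) 4 + 111} - 287\right) \left(- \frac{81}{243}\right)} = \frac{21}{\left(\frac{1}{-4 + 111} - 287\right) \left(\left(-81\right) \frac{1}{243}\right)} = \frac{21}{\left(\frac{1}{107} - 287\right) \left(- \frac{1}{3}\right)} = \frac{21}{\left(- \frac{30708}{107}\right) \left(- \frac{1}{3}\right)} = \frac{21}{\frac{10236}{107}} = 21 \cdot \frac{107}{10236} = \frac{749}{3412}$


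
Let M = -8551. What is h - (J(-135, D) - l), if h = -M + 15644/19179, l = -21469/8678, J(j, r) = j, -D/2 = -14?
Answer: 1445381559013/166435362 ≈ 8684.3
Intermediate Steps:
D = 28 (D = -2*(-14) = 28)
l = -21469/8678 (l = -21469*1/8678 = -21469/8678 ≈ -2.4740)
h = 164015273/19179 (h = -1*(-8551) + 15644/19179 = 8551 + 15644*(1/19179) = 8551 + 15644/19179 = 164015273/19179 ≈ 8551.8)
h - (J(-135, D) - l) = 164015273/19179 - (-135 - 1*(-21469/8678)) = 164015273/19179 - (-135 + 21469/8678) = 164015273/19179 - 1*(-1150061/8678) = 164015273/19179 + 1150061/8678 = 1445381559013/166435362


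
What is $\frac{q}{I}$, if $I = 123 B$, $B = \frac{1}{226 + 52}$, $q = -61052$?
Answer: $- \frac{16972456}{123} \approx -1.3799 \cdot 10^{5}$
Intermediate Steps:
$B = \frac{1}{278} \approx 0.0035971$
$I = \frac{123}{278}$ ($I = 123 \cdot \frac{1}{278} = \frac{123}{278} \approx 0.44245$)
$\frac{q}{I} = - \frac{61052}{\frac{123}{278}} = \left(-61052\right) \frac{278}{123} = - \frac{16972456}{123}$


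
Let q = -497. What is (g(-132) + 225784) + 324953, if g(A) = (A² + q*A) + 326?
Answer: 634091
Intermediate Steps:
g(A) = 326 + A² - 497*A (g(A) = (A² - 497*A) + 326 = 326 + A² - 497*A)
(g(-132) + 225784) + 324953 = ((326 + (-132)² - 497*(-132)) + 225784) + 324953 = ((326 + 17424 + 65604) + 225784) + 324953 = (83354 + 225784) + 324953 = 309138 + 324953 = 634091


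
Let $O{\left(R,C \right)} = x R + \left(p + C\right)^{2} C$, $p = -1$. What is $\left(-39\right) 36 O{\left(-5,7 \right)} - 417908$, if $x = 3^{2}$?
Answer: $-708536$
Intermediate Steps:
$x = 9$
$O{\left(R,C \right)} = 9 R + C \left(-1 + C\right)^{2}$ ($O{\left(R,C \right)} = 9 R + \left(-1 + C\right)^{2} C = 9 R + C \left(-1 + C\right)^{2}$)
$\left(-39\right) 36 O{\left(-5,7 \right)} - 417908 = \left(-39\right) 36 \left(9 \left(-5\right) + 7 \left(-1 + 7\right)^{2}\right) - 417908 = - 1404 \left(-45 + 7 \cdot 6^{2}\right) - 417908 = - 1404 \left(-45 + 7 \cdot 36\right) - 417908 = - 1404 \left(-45 + 252\right) - 417908 = \left(-1404\right) 207 - 417908 = -290628 - 417908 = -708536$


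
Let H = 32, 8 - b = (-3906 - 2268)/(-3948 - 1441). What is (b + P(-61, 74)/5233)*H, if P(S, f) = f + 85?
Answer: 6212908960/28200637 ≈ 220.31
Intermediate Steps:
P(S, f) = 85 + f
b = 36938/5389 (b = 8 - (-3906 - 2268)/(-3948 - 1441) = 8 - (-6174)/(-5389) = 8 - (-6174)*(-1)/5389 = 8 - 1*6174/5389 = 8 - 6174/5389 = 36938/5389 ≈ 6.8543)
(b + P(-61, 74)/5233)*H = (36938/5389 + (85 + 74)/5233)*32 = (36938/5389 + 159*(1/5233))*32 = (36938/5389 + 159/5233)*32 = (194153405/28200637)*32 = 6212908960/28200637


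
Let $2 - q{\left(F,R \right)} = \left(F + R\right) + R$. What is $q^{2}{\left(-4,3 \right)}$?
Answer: $0$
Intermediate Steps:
$q{\left(F,R \right)} = 2 - F - 2 R$ ($q{\left(F,R \right)} = 2 - \left(\left(F + R\right) + R\right) = 2 - \left(F + 2 R\right) = 2 - F - 2 R$)
$q^{2}{\left(-4,3 \right)} = \left(2 - -4 - 6\right)^{2} = \left(2 + 4 - 6\right)^{2} = 0^{2} = 0$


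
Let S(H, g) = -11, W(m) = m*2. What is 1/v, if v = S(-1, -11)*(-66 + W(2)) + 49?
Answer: 1/731 ≈ 0.0013680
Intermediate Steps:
W(m) = 2*m
v = 731 (v = -11*(-66 + 2*2) + 49 = -11*(-66 + 4) + 49 = -11*(-62) + 49 = 682 + 49 = 731)
1/v = 1/731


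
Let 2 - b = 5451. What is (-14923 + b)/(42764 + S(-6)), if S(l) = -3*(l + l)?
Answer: -5093/10700 ≈ -0.47598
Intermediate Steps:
S(l) = -6*l
b = -5449 (b = 2 - 1*5451 = 2 - 5451 = -5449)
(-14923 + b)/(42764 + S(-6)) = (-14923 - 5449)/(42764 - 6*(-6)) = -20372/(42764 + 36) = -20372/42800 = -20372*1/42800 = -5093/10700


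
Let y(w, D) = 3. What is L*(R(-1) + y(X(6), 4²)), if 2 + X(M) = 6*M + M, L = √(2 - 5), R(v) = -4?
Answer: -I*√3 ≈ -1.732*I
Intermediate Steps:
L = I*√3 (L = √(-3) = I*√3 ≈ 1.732*I)
X(M) = -2 + 7*M (X(M) = -2 + (6*M + M) = -2 + 7*M)
L*(R(-1) + y(X(6), 4²)) = (I*√3)*(-4 + 3) = (I*√3)*(-1) = -I*√3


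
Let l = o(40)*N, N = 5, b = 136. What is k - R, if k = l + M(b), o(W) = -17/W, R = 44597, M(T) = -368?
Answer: -359737/8 ≈ -44967.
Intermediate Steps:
l = -17/8 (l = -17/40*5 = -17/8 ≈ -2.1250)
k = -2961/8 (k = -17/8 - 368 = -2961/8 ≈ -370.13)
k - R = -2961/8 - 1*44597 = -2961/8 - 44597 = -359737/8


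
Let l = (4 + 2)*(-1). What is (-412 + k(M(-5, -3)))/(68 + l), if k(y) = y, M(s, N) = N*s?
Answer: -397/62 ≈ -6.4032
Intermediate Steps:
l = -6 (l = 6*(-1) = -6)
(-412 + k(M(-5, -3)))/(68 + l) = (-412 - 3*(-5))/(68 - 6) = (-412 + 15)/62 = -397*1/62 = -397/62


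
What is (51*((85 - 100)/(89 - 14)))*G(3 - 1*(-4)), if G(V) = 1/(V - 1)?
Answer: -17/10 ≈ -1.7000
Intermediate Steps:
G(V) = 1/(-1 + V)
(51*((85 - 100)/(89 - 14)))*G(3 - 1*(-4)) = (51*((85 - 100)/(89 - 14)))/(-1 + (3 - 1*(-4))) = (51*(-15/75))/(-1 + (3 + 4)) = (51*(-15*1/75))/(-1 + 7) = (51*(-⅕))/6 = -51/5*⅙ = -17/10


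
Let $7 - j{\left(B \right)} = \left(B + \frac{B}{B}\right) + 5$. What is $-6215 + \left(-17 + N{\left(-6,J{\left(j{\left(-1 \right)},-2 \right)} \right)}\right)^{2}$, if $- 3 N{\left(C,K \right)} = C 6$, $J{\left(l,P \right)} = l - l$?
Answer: $-6190$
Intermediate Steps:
$j{\left(B \right)} = 1 - B$ ($j{\left(B \right)} = 7 - \left(\left(B + \frac{B}{B}\right) + 5\right) = 7 - \left(\left(B + 1\right) + 5\right) = 7 - \left(\left(1 + B\right) + 5\right) = 7 - \left(6 + B\right) = 1 - B$)
$J{\left(l,P \right)} = 0$
$N{\left(C,K \right)} = - 2 C$ ($N{\left(C,K \right)} = - \frac{C 6}{3} = - \frac{6 C}{3} = - 2 C$)
$-6215 + \left(-17 + N{\left(-6,J{\left(j{\left(-1 \right)},-2 \right)} \right)}\right)^{2} = -6215 + \left(-17 - -12\right)^{2} = -6215 + \left(-17 + 12\right)^{2} = -6215 + \left(-5\right)^{2} = -6215 + 25 = -6190$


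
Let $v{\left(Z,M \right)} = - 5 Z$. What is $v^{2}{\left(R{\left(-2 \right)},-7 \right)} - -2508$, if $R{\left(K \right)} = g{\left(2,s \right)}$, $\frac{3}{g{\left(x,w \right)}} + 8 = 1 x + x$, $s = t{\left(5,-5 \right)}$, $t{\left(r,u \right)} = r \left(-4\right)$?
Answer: $\frac{40353}{16} \approx 2522.1$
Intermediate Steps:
$t{\left(r,u \right)} = - 4 r$
$s = -20$ ($s = \left(-4\right) 5 = -20$)
$g{\left(x,w \right)} = \frac{3}{-8 + 2 x}$ ($g{\left(x,w \right)} = \frac{3}{-8 + \left(1 x + x\right)} = \frac{3}{-8 + \left(x + x\right)} = \frac{3}{-8 + 2 x}$)
$R{\left(K \right)} = - \frac{3}{4}$ ($R{\left(K \right)} = \frac{3}{2 \left(-4 + 2\right)} = \frac{3}{2 \left(-2\right)} = \frac{3}{2} \left(- \frac{1}{2}\right) = - \frac{3}{4}$)
$v^{2}{\left(R{\left(-2 \right)},-7 \right)} - -2508 = \left(\left(-5\right) \left(- \frac{3}{4}\right)\right)^{2} - -2508 = \left(\frac{15}{4}\right)^{2} + 2508 = \frac{225}{16} + 2508 = \frac{40353}{16}$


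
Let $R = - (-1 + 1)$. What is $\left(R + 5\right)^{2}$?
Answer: $25$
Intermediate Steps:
$R = 0$ ($R = \left(-1\right) 0 = 0$)
$\left(R + 5\right)^{2} = \left(0 + 5\right)^{2} = 5^{2} = 25$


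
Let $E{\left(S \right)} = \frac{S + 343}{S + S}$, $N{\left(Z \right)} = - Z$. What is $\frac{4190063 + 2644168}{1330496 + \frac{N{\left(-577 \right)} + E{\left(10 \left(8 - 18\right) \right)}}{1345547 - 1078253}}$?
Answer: $\frac{365349788182800}{71126719679957} \approx 5.1366$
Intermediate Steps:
$E{\left(S \right)} = \frac{343 + S}{2 S}$
$\frac{4190063 + 2644168}{1330496 + \frac{N{\left(-577 \right)} + E{\left(10 \left(8 - 18\right) \right)}}{1345547 - 1078253}} = \frac{4190063 + 2644168}{1330496 + \frac{\left(-1\right) \left(-577\right) + \frac{343 + 10 \left(8 - 18\right)}{2 \cdot 10 \left(8 - 18\right)}}{1345547 - 1078253}} = \frac{6834231}{1330496 + \frac{577 + \frac{343 + 10 \left(-10\right)}{2 \cdot 10 \left(-10\right)}}{267294}} = \frac{6834231}{1330496 + \left(577 + \frac{343 - 100}{2 \left(-100\right)}\right) \frac{1}{267294}} = \frac{6834231}{1330496 + \left(577 + \frac{1}{2} \left(- \frac{1}{100}\right) 243\right) \frac{1}{267294}} = \frac{6834231}{1330496 + \left(577 - \frac{243}{200}\right) \frac{1}{267294}} = \frac{6834231}{1330496 + \frac{115157}{200} \cdot \frac{1}{267294}} = \frac{6834231}{1330496 + \frac{115157}{53458800}} = \frac{6834231}{\frac{71126719679957}{53458800}} = 6834231 \cdot \frac{53458800}{71126719679957} = \frac{365349788182800}{71126719679957}$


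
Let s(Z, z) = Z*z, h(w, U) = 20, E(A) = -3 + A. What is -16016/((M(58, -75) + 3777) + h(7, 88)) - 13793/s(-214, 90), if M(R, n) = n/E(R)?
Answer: -352158053/100517940 ≈ -3.5034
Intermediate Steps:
M(R, n) = n/(-3 + R)
-16016/((M(58, -75) + 3777) + h(7, 88)) - 13793/s(-214, 90) = -16016/((-75/(-3 + 58) + 3777) + 20) - 13793/((-214*90)) = -16016/((-75/55 + 3777) + 20) - 13793/(-19260) = -16016/((-75*1/55 + 3777) + 20) - 13793*(-1/19260) = -16016/((-15/11 + 3777) + 20) + 13793/19260 = -16016/(41532/11 + 20) + 13793/19260 = -16016/41752/11 + 13793/19260 = -16016*11/41752 + 13793/19260 = -22022/5219 + 13793/19260 = -352158053/100517940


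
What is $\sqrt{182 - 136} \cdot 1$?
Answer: $\sqrt{46} \approx 6.7823$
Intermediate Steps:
$\sqrt{182 - 136} \cdot 1 = \sqrt{46} \cdot 1 = \sqrt{46}$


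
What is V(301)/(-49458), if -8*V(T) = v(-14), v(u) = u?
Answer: -7/197832 ≈ -3.5384e-5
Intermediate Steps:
V(T) = 7/4 (V(T) = -1/8*(-14) = 7/4)
V(301)/(-49458) = (7/4)/(-49458) = (7/4)*(-1/49458) = -7/197832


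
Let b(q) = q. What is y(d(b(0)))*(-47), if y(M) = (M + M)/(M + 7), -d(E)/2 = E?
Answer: 0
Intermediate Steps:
d(E) = -2*E
y(M) = 2*M/(7 + M) (y(M) = (2*M)/(7 + M) = 2*M/(7 + M))
y(d(b(0)))*(-47) = (2*(-2*0)/(7 - 2*0))*(-47) = (2*0/(7 + 0))*(-47) = (2*0/7)*(-47) = (2*0*(1/7))*(-47) = 0*(-47) = 0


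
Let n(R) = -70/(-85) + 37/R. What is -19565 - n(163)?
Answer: -54217526/2771 ≈ -19566.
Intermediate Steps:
n(R) = 14/17 + 37/R (n(R) = -70*(-1/85) + 37/R = 14/17 + 37/R)
-19565 - n(163) = -19565 - (14/17 + 37/163) = -19565 - 1*2911/2771 = -19565 - 2911/2771 = -54217526/2771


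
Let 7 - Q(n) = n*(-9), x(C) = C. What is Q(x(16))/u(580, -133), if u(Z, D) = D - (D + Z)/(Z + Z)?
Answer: -175160/154727 ≈ -1.1321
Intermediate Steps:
u(Z, D) = D - (D + Z)/(2*Z)
Q(n) = 7 + 9*n (Q(n) = 7 - n*(-9) = 7 - (-9)*n = 7 + 9*n)
Q(x(16))/u(580, -133) = (7 + 9*16)/(-½ - 133 - ½*(-133)/580) = (7 + 144)/(-½ - 133 - ½*(-133)*1/580) = 151/(-½ - 133 + 133/1160) = 151/(-154727/1160) = 151*(-1160/154727) = -175160/154727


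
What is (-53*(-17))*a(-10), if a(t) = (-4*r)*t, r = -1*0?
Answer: 0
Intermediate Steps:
r = 0
a(t) = 0 (a(t) = (-4*0)*t = 0*t = 0)
(-53*(-17))*a(-10) = -53*(-17)*0 = 901*0 = 0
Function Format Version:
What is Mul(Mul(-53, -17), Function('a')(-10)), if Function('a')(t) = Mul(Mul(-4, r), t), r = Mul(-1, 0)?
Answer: 0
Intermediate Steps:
r = 0
Function('a')(t) = 0 (Function('a')(t) = Mul(Mul(-4, 0), t) = Mul(0, t) = 0)
Mul(Mul(-53, -17), Function('a')(-10)) = Mul(Mul(-53, -17), 0) = Mul(901, 0) = 0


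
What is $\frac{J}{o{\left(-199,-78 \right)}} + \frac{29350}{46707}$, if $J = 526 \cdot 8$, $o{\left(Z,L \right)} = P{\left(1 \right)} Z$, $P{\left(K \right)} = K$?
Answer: $- \frac{190702406}{9294693} \approx -20.517$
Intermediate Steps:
$o{\left(Z,L \right)} = Z$ ($o{\left(Z,L \right)} = 1 Z = Z$)
$J = 4208$
$\frac{J}{o{\left(-199,-78 \right)}} + \frac{29350}{46707} = \frac{4208}{-199} + \frac{29350}{46707} = 4208 \left(- \frac{1}{199}\right) + 29350 \cdot \frac{1}{46707} = - \frac{4208}{199} + \frac{29350}{46707} = - \frac{190702406}{9294693}$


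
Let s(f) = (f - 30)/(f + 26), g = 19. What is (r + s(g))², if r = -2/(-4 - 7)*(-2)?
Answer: 90601/245025 ≈ 0.36976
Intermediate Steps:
r = -4/11 (r = -2/(-11)*(-2) = -2*(-1/11)*(-2) = (2/11)*(-2) = -4/11 ≈ -0.36364)
s(f) = (-30 + f)/(26 + f)
(r + s(g))² = (-4/11 + (-30 + 19)/(26 + 19))² = (-4/11 - 11/45)² = (-301/495)² = 90601/245025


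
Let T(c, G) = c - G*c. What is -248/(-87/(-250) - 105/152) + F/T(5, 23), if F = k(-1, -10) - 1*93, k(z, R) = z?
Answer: 259466111/358215 ≈ 724.33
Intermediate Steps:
T(c, G) = c - G*c
F = -94 (F = -1 - 1*93 = -1 - 93 = -94)
-248/(-87/(-250) - 105/152) + F/T(5, 23) = -248/(-87/(-250) - 105/152) - 94*1/(5*(1 - 1*23)) = -248/(-87*(-1/250) - 105*1/152) - 94*1/(5*(1 - 23)) = -248/(87/250 - 105/152) - 94/(5*(-22)) = -248/(-6513/19000) - 94/(-110) = -248*(-19000/6513) - 94*(-1/110) = 4712000/6513 + 47/55 = 259466111/358215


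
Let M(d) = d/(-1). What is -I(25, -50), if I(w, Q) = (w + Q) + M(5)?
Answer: 30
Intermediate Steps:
M(d) = -d (M(d) = d*(-1) = -d)
I(w, Q) = -5 + Q + w (I(w, Q) = (w + Q) - 1*5 = (Q + w) - 5 = -5 + Q + w)
-I(25, -50) = -(-5 - 50 + 25) = -1*(-30) = 30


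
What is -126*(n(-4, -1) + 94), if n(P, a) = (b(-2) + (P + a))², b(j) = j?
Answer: -18018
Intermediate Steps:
n(P, a) = (-2 + P + a)² (n(P, a) = (-2 + (P + a))² = (-2 + P + a)²)
-126*(n(-4, -1) + 94) = -126*((-2 - 4 - 1)² + 94) = -126*((-7)² + 94) = -126*(49 + 94) = -126*143 = -18018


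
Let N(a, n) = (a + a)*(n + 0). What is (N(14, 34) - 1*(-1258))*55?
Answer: 121550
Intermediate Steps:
N(a, n) = 2*a*n (N(a, n) = (2*a)*n = 2*a*n)
(N(14, 34) - 1*(-1258))*55 = (2*14*34 - 1*(-1258))*55 = (952 + 1258)*55 = 2210*55 = 121550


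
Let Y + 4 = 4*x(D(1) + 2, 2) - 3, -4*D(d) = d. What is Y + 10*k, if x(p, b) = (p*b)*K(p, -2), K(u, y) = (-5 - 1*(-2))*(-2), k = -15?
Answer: -73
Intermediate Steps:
K(u, y) = 6 (K(u, y) = (-5 + 2)*(-2) = -3*(-2) = 6)
D(d) = -d/4
x(p, b) = 6*b*p (x(p, b) = (p*b)*6 = (b*p)*6 = 6*b*p)
Y = 77 (Y = -4 + (4*(6*2*(-¼*1 + 2)) - 3) = -4 + (4*(6*2*(-¼ + 2)) - 3) = -4 + (4*(6*2*(7/4)) - 3) = -4 + (4*21 - 3) = -4 + (84 - 3) = -4 + 81 = 77)
Y + 10*k = 77 + 10*(-15) = 77 - 150 = -73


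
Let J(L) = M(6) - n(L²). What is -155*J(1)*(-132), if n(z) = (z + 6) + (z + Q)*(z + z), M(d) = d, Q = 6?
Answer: -306900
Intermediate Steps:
n(z) = 6 + z + 2*z*(6 + z) (n(z) = (z + 6) + (z + 6)*(z + z) = (6 + z) + (6 + z)*(2*z) = (6 + z) + 2*z*(6 + z) = 6 + z + 2*z*(6 + z))
J(L) = -13*L² - 2*L⁴ (J(L) = 6 - (6 + 2*(L²)² + 13*L²) = 6 - (6 + 2*L⁴ + 13*L²) = 6 + (-6 - 13*L² - 2*L⁴) = -13*L² - 2*L⁴)
-155*J(1)*(-132) = -155*1²*(-13 - 2*1²)*(-132) = -155*(-13 - 2*1)*(-132) = -155*(-13 - 2)*(-132) = -155*(-15)*(-132) = 2325*(-132) = -306900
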